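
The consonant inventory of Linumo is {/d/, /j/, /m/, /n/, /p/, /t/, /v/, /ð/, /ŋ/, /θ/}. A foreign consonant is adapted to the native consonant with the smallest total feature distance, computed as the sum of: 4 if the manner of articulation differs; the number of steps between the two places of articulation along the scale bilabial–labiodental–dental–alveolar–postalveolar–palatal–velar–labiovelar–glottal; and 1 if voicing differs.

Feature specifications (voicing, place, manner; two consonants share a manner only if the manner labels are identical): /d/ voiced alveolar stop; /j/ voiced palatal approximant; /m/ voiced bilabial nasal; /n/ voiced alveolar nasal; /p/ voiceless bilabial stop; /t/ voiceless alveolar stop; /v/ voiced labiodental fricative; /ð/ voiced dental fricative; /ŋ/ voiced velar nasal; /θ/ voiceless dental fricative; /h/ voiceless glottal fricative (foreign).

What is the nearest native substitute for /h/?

/θ/ is closest: same manner (fricative), place distance 6 (glottal→dental), same voicing; total 6. Next closest is /ð/ at distance 7.

θ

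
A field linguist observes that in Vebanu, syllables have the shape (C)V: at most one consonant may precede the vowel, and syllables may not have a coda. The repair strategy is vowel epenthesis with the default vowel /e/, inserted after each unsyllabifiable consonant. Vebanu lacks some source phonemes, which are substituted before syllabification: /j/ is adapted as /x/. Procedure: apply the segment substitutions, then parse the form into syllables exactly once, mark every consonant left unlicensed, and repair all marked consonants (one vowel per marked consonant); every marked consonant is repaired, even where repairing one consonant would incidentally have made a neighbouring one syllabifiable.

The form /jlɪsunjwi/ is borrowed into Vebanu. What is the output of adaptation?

Substitution: /j/ → /x/, giving /xlɪsunxwi/.
Syllabifying with onset maximization leaves /x/, /n/, /x/ stranded (no codas are permitted; onsets are limited to one consonant).
Epenthesis after each stranded consonant: /x/ → /xe/, /n/ → /ne/, /x/ → /xe/.

xelɪsunexewi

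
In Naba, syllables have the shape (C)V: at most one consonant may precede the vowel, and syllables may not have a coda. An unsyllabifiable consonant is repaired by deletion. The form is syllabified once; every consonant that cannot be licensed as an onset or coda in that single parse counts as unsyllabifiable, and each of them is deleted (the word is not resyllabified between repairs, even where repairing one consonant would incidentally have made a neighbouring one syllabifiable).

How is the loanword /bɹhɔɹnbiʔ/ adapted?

hɔbi

Under (C)V, the unsyllabifiable consonants are /b/, /ɹ/, /ɹ/, /n/, /ʔ/ (no codas are permitted; onsets are limited to one consonant).
Deleting the stranded consonants removes /b/, /ɹ/, /ɹ/, /n/, /ʔ/.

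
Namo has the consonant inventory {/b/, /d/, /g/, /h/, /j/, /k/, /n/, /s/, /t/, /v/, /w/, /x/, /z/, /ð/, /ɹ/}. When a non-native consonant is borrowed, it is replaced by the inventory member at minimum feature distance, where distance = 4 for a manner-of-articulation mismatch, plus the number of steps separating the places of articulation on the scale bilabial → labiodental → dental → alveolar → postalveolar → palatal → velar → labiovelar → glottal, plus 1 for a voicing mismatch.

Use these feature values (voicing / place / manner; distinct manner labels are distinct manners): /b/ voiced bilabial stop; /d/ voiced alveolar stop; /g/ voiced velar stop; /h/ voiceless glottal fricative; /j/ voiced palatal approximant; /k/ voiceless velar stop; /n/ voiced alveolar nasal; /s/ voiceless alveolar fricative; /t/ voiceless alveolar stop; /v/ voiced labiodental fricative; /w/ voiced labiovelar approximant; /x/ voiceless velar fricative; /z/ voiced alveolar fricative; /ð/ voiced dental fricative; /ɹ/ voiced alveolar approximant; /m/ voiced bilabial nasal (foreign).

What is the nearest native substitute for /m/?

/n/ is closest: same manner (nasal), place distance 3 (bilabial→alveolar), same voicing; total 3. Next closest is /b/ at distance 4.

n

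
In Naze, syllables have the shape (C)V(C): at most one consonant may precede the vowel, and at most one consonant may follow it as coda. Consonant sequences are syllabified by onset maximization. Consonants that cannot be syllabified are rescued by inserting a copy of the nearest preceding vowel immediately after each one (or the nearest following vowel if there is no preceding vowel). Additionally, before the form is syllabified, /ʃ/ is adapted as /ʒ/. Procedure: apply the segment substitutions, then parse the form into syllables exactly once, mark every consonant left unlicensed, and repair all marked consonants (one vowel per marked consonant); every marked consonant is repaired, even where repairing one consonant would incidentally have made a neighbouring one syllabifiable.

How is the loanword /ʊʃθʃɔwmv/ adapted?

Substitution: /ʃ/ → /ʒ/, giving /ʊʒθʒɔwmv/.
The consonants /θ/, /m/, /v/ cannot be parsed into a legal (C)V(C) syllable (at most one coda consonant is licensed; onsets are limited to one consonant).
Epenthesis after each stranded consonant: /θ/ → /θʊ/, /m/ → /mɔ/, /v/ → /vɔ/.

ʊʒθʊʒɔwmɔvɔ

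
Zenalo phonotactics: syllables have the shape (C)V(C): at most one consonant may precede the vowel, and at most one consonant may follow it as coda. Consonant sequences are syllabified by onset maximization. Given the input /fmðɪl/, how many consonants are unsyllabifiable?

Syllabifying with onset maximization leaves /f/, /m/ stranded (at most one coda consonant is licensed; onsets are limited to one consonant).

2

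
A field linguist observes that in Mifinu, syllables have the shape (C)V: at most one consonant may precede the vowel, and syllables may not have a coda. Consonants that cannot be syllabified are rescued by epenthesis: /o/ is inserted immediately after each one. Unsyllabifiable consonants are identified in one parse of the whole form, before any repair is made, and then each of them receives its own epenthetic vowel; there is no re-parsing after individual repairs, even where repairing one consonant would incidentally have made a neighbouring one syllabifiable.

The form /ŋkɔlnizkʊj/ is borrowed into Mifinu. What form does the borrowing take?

ŋokɔlonizokʊjo

Syllabifying with onset maximization leaves /ŋ/, /l/, /z/, /j/ stranded (no codas are permitted; onsets are limited to one consonant).
Inserting the epenthetic vowel yields /ŋ/ → /ŋo/, /l/ → /lo/, /z/ → /zo/, /j/ → /jo/.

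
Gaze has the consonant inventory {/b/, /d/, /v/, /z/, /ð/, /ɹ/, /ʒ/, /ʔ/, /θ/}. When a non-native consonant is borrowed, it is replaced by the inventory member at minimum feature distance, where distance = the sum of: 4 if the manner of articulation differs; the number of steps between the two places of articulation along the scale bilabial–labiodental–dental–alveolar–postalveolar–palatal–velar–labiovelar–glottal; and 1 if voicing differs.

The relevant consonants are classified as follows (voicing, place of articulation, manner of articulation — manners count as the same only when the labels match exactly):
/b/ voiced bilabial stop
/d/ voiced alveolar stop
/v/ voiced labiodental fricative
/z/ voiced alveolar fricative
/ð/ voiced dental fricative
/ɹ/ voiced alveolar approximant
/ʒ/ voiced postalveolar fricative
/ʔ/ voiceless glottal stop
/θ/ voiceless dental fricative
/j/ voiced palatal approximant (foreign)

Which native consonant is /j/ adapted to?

/ɹ/ is closest: same manner (approximant), place distance 2 (palatal→alveolar), same voicing; total 2. Next closest is /ʒ/ at distance 5.

ɹ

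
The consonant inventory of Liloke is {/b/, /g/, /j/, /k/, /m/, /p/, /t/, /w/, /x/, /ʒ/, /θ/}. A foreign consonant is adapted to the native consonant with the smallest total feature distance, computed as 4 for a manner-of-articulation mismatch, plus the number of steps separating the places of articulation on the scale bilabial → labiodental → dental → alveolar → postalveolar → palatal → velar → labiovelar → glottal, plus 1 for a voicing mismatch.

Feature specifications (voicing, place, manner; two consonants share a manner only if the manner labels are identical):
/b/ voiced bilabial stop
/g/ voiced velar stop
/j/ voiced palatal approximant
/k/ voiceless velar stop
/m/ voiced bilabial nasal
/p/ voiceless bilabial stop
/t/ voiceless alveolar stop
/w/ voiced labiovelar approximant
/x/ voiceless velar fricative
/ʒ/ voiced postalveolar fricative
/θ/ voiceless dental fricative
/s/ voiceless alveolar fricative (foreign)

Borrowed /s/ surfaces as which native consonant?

/θ/ is closest: same manner (fricative), place distance 1 (alveolar→dental), same voicing; total 1. Next closest is /ʒ/ at distance 2.

θ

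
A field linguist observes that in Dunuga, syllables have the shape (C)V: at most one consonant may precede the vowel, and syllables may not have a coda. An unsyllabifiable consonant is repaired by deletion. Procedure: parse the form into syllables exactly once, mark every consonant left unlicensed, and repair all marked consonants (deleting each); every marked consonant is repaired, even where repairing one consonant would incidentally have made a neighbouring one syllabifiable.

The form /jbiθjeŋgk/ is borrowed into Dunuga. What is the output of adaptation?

bije

Syllabifying with onset maximization leaves /j/, /θ/, /ŋ/, /g/, /k/ stranded (no codas are permitted; onsets are limited to one consonant).
Deletion applies to /j/, /θ/, /ŋ/, /g/, /k/.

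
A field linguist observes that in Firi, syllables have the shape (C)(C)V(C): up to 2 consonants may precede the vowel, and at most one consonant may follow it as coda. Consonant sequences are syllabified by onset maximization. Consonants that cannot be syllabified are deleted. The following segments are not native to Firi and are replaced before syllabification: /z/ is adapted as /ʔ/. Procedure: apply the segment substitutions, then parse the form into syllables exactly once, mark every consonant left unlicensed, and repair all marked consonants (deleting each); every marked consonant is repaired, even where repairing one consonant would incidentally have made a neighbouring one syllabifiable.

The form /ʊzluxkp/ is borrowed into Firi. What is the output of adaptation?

ʊʔlux

Substitution: /z/ → /ʔ/, giving /ʊʔluxkp/.
The consonants /k/, /p/ cannot be parsed into a legal (C)(C)V(C) syllable (at most one coda consonant is licensed; onsets may contain at most 2 consonants).
Each unlicensed consonant is deleted: /k/, /p/.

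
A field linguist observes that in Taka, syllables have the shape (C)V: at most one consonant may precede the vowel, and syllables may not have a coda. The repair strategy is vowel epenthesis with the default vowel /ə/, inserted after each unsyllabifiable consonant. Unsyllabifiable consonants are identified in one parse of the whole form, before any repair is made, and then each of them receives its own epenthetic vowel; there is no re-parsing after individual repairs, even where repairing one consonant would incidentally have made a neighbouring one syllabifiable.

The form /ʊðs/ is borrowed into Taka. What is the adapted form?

ʊðəsə

Syllabifying with onset maximization leaves /ð/, /s/ stranded (no codas are permitted; onsets are limited to one consonant).
Inserting the epenthetic vowel yields /ð/ → /ðə/, /s/ → /sə/.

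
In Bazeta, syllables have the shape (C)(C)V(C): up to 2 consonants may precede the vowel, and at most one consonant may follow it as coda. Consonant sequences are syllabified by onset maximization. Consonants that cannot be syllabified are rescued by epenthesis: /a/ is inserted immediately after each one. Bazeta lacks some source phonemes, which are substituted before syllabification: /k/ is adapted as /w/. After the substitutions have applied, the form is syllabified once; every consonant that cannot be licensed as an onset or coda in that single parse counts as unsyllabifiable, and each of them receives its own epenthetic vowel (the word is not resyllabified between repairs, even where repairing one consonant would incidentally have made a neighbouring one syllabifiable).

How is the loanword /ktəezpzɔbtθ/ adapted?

wtəezpzɔbtaθa

Substitution: /k/ → /w/, giving /wtəezpzɔbtθ/.
Syllabifying with onset maximization leaves /t/, /θ/ stranded (at most one coda consonant is licensed; onsets may contain at most 2 consonants).
Each unlicensed consonant becomes the onset of a new syllable: /t/ → /ta/, /θ/ → /θa/.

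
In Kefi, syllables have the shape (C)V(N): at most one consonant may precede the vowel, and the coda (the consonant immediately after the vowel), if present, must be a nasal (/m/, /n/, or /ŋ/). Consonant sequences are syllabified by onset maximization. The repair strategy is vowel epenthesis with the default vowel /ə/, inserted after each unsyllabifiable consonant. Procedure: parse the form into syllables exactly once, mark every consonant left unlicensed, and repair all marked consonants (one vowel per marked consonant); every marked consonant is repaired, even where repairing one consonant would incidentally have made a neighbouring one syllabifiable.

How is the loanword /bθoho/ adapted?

Syllabifying with onset maximization leaves /b/ stranded (only a nasal (/m/, /n/, or /ŋ/) is licensed in coda position; onsets are limited to one consonant).
Epenthesis after each stranded consonant: /b/ → /bə/.

bəθoho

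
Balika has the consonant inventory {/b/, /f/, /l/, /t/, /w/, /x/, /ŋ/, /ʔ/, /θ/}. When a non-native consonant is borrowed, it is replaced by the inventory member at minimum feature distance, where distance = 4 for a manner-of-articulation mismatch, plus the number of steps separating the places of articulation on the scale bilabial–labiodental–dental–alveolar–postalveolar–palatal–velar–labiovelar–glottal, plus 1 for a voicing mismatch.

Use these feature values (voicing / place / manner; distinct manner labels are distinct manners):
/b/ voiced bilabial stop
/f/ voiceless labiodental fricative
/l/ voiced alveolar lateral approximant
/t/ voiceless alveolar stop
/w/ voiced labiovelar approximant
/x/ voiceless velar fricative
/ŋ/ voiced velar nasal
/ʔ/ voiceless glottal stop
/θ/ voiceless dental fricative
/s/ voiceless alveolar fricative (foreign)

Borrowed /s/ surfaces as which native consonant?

θ

/θ/ is closest: same manner (fricative), place distance 1 (alveolar→dental), same voicing; total 1. Next closest is /f/ at distance 2.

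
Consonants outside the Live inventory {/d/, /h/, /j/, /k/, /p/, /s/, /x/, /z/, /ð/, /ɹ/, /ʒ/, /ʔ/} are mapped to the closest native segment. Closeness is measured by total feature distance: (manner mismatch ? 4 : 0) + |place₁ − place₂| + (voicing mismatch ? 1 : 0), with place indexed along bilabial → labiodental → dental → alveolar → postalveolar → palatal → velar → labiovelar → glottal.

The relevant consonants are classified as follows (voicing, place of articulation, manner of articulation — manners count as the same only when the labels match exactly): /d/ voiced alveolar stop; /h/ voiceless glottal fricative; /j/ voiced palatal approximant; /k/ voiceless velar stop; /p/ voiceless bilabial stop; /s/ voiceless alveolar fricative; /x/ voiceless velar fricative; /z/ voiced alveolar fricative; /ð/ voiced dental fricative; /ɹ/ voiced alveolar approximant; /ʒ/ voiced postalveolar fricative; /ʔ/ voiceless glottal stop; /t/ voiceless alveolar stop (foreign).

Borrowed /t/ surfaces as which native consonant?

/d/ is closest: same manner (stop), place distance 0 (alveolar→alveolar), voicing differs (+1); total 1. Next closest is /k/ at distance 3.

d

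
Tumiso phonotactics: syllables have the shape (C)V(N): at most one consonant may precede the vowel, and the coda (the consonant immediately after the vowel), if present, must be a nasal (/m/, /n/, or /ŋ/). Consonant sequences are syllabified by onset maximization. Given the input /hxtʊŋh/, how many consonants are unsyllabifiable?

Syllabifying with onset maximization leaves /h/, /x/, /h/ stranded (only a nasal (/m/, /n/, or /ŋ/) is licensed in coda position; onsets are limited to one consonant).

3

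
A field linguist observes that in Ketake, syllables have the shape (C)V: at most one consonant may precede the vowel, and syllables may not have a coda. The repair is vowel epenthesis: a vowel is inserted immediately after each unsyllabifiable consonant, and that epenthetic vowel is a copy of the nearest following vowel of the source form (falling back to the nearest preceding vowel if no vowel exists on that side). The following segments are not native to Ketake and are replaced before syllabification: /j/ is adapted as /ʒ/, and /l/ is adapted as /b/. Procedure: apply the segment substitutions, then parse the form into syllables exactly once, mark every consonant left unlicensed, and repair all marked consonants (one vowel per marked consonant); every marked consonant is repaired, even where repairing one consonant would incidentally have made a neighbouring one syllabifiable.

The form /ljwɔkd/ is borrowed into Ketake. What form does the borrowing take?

bɔʒɔwɔkɔdɔ

Substitution: /l/ → /b/, /j/ → /ʒ/, giving /bʒwɔkd/.
Under (C)V, the unsyllabifiable consonants are /b/, /ʒ/, /k/, /d/ (no codas are permitted; onsets are limited to one consonant).
Epenthesis after each stranded consonant: /b/ → /bɔ/, /ʒ/ → /ʒɔ/, /k/ → /kɔ/, /d/ → /dɔ/.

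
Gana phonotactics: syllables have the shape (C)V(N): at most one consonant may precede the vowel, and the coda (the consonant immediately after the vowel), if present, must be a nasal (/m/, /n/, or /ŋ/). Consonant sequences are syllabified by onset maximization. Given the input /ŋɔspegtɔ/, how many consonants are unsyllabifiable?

Under (C)V(N), the unsyllabifiable consonants are /s/, /g/ (only a nasal (/m/, /n/, or /ŋ/) is licensed in coda position; onsets are limited to one consonant).

2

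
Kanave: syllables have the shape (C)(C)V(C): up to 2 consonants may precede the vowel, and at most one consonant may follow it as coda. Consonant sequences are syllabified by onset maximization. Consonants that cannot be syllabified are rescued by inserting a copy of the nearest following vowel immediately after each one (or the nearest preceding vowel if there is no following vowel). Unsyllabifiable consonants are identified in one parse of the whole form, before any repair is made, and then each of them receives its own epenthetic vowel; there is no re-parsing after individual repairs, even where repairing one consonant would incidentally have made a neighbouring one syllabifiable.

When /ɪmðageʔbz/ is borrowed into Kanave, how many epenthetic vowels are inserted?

The unsyllabifiable consonants are /b/, /z/; each receives one epenthetic vowel.

2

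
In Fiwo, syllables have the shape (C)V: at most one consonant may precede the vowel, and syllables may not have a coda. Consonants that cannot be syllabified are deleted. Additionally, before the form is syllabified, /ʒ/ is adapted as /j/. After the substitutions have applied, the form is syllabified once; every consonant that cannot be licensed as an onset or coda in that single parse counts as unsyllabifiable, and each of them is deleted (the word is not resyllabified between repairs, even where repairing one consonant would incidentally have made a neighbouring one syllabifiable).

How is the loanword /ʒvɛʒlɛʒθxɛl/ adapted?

Substitution: /ʒ/ → /j/, giving /jvɛjlɛjθxɛl/.
Syllabifying with onset maximization leaves /j/, /j/, /j/, /θ/, /l/ stranded (no codas are permitted; onsets are limited to one consonant).
Deletion applies to /j/, /j/, /j/, /θ/, /l/.

vɛlɛxɛ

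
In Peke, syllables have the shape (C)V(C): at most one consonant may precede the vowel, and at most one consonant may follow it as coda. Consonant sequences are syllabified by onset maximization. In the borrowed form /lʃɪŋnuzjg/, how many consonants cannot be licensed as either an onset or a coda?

The consonants /l/, /j/, /g/ cannot be parsed into a legal (C)V(C) syllable (at most one coda consonant is licensed; onsets are limited to one consonant).

3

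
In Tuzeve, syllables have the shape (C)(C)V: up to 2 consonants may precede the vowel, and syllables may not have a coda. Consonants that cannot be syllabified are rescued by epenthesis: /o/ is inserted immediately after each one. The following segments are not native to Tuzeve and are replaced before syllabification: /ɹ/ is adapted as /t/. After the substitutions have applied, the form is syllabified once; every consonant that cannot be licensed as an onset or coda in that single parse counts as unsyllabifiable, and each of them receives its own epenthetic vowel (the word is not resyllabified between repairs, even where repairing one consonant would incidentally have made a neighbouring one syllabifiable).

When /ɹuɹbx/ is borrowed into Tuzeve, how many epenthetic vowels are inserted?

3

After substitution the input is /tutbx/.
The unsyllabifiable consonants are /t/, /b/, /x/; each receives one epenthetic vowel.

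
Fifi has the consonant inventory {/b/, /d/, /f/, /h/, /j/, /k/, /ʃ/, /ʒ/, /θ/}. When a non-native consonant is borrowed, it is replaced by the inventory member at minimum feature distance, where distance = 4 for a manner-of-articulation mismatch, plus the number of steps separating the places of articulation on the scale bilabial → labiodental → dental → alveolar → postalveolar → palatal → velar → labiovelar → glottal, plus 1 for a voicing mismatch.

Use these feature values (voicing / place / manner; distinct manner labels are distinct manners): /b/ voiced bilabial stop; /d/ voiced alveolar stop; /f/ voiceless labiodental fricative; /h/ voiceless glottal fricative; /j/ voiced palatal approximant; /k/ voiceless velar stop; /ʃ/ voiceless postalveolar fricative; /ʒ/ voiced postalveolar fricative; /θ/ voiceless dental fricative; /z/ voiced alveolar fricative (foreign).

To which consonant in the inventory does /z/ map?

ʒ

/ʒ/ is closest: same manner (fricative), place distance 1 (alveolar→postalveolar), same voicing; total 1. Next closest is /ʃ/ at distance 2.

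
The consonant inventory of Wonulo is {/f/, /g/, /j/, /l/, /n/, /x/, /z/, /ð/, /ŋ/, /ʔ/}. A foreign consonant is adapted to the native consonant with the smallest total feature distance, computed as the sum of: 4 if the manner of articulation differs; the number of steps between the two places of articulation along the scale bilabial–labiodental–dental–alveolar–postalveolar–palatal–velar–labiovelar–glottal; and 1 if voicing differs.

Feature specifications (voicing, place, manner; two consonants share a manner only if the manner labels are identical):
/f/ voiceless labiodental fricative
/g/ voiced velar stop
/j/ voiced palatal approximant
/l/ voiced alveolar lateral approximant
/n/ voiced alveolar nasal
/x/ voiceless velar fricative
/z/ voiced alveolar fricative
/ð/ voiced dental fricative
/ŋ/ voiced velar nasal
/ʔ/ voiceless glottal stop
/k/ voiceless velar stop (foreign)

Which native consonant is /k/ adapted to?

/g/ is closest: same manner (stop), place distance 0 (velar→velar), voicing differs (+1); total 1. Next closest is /ʔ/ at distance 2.

g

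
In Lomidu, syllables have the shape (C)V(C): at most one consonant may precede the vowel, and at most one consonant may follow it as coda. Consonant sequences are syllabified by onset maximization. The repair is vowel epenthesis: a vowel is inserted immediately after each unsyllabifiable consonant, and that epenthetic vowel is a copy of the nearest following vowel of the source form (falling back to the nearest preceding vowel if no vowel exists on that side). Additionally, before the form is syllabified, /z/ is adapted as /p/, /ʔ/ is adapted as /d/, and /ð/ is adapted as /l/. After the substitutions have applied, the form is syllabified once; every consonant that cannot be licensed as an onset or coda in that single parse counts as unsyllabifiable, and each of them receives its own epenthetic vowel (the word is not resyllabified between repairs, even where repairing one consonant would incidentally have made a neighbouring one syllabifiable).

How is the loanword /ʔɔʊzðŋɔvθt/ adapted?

Substitution: /ʔ/ → /d/, /z/ → /p/, /ð/ → /l/, giving /dɔʊplŋɔvθt/.
The consonants /l/, /θ/, /t/ cannot be parsed into a legal (C)V(C) syllable (at most one coda consonant is licensed; onsets are limited to one consonant).
Inserting the epenthetic vowel yields /l/ → /lɔ/, /θ/ → /θɔ/, /t/ → /tɔ/.

dɔʊplɔŋɔvθɔtɔ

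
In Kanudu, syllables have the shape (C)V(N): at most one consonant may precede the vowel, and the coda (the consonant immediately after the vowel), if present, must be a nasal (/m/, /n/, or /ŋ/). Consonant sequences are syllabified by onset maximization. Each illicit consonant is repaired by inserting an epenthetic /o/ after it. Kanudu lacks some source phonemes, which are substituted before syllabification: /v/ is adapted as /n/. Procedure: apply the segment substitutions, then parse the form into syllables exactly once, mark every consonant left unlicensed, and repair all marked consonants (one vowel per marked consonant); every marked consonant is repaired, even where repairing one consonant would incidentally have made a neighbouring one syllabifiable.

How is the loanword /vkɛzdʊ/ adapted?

Substitution: /v/ → /n/, giving /nkɛzdʊ/.
Syllabifying with onset maximization leaves /n/, /z/ stranded (only a nasal (/m/, /n/, or /ŋ/) is licensed in coda position; onsets are limited to one consonant).
Epenthesis after each stranded consonant: /n/ → /no/, /z/ → /zo/.

nokɛzodʊ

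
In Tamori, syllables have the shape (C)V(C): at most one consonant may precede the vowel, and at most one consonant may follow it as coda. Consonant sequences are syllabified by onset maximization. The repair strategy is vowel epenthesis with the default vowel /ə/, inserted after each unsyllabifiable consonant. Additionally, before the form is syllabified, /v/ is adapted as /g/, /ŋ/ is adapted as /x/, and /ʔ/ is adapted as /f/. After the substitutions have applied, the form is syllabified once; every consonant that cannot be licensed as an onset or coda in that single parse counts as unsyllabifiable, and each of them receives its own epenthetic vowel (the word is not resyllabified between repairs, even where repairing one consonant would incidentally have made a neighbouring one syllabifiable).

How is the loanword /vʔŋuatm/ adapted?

gəfəxuatmə

Substitution: /v/ → /g/, /ʔ/ → /f/, /ŋ/ → /x/, giving /gfxuatm/.
Syllabifying with onset maximization leaves /g/, /f/, /m/ stranded (at most one coda consonant is licensed; onsets are limited to one consonant).
Each unlicensed consonant becomes the onset of a new syllable: /g/ → /gə/, /f/ → /fə/, /m/ → /mə/.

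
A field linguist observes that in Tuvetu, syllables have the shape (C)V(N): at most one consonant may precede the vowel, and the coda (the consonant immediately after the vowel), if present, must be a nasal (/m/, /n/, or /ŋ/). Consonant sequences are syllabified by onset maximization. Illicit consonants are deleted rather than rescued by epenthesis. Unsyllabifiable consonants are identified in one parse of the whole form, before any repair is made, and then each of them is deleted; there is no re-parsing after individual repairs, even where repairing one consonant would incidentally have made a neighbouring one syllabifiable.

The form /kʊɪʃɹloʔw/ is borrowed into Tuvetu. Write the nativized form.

Under (C)V(N), the unsyllabifiable consonants are /ʃ/, /ɹ/, /ʔ/, /w/ (only a nasal (/m/, /n/, or /ŋ/) is licensed in coda position; onsets are limited to one consonant).
Deleting the stranded consonants removes /ʃ/, /ɹ/, /ʔ/, /w/.

kʊɪlo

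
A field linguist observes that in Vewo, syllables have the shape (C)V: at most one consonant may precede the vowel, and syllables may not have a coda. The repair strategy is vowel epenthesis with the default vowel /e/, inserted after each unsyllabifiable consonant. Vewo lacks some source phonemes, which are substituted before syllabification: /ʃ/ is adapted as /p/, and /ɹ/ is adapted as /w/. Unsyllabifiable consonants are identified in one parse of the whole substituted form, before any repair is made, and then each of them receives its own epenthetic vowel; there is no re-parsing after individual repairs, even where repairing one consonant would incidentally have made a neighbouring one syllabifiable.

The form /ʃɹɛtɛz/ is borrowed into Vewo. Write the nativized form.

pewɛtɛze

Substitution: /ʃ/ → /p/, /ɹ/ → /w/, giving /pwɛtɛz/.
The consonants /p/, /z/ cannot be parsed into a legal (C)V syllable (no codas are permitted; onsets are limited to one consonant).
Inserting the epenthetic vowel yields /p/ → /pe/, /z/ → /ze/.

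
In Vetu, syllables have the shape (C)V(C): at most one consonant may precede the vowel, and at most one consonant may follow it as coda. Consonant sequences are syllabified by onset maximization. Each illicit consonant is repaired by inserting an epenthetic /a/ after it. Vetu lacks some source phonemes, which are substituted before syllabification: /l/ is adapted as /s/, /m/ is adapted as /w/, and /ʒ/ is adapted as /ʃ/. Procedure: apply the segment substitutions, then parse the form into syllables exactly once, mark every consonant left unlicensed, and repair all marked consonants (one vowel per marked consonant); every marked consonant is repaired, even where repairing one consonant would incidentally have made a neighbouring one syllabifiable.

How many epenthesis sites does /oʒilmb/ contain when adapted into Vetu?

After substitution the input is /oʃiswb/.
The unsyllabifiable consonants are /w/, /b/; each receives one epenthetic vowel.

2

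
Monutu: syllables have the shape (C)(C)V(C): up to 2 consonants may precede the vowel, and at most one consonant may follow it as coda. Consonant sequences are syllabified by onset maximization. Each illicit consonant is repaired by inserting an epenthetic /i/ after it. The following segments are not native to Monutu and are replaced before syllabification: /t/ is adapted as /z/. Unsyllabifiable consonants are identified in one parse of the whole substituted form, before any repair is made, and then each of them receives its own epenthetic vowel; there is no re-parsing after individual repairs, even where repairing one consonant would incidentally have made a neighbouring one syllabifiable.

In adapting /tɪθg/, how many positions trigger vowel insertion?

After substitution the input is /zɪθg/.
The unsyllabifiable consonants are /g/; each receives one epenthetic vowel.

1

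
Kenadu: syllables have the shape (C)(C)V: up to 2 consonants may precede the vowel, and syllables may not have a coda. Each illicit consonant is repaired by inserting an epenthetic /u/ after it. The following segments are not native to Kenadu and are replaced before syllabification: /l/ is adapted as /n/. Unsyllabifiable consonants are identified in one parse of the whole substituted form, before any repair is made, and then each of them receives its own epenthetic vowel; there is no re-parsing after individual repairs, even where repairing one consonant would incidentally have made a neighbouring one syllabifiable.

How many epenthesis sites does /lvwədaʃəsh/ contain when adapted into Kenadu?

3

After substitution the input is /nvwədaʃəsh/.
The unsyllabifiable consonants are /n/, /s/, /h/; each receives one epenthetic vowel.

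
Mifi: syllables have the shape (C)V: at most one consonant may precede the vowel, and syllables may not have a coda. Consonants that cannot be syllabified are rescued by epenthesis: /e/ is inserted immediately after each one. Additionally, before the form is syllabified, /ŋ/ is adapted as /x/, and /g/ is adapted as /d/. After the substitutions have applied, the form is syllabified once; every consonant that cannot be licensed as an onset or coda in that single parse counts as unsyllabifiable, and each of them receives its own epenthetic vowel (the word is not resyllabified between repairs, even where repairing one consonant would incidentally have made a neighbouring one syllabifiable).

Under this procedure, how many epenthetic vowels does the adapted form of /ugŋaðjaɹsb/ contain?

5

After substitution the input is /udxaðjaɹsb/.
The unsyllabifiable consonants are /d/, /ð/, /ɹ/, /s/, /b/; each receives one epenthetic vowel.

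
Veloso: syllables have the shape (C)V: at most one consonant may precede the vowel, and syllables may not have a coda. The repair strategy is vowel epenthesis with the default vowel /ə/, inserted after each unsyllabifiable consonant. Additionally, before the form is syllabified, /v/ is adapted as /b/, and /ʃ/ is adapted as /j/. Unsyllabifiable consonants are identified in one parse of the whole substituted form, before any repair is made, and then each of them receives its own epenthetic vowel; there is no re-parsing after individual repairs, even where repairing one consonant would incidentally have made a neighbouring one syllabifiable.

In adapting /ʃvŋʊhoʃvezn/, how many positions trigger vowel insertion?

After substitution the input is /jbŋʊhojbezn/.
The unsyllabifiable consonants are /j/, /b/, /j/, /z/, /n/; each receives one epenthetic vowel.

5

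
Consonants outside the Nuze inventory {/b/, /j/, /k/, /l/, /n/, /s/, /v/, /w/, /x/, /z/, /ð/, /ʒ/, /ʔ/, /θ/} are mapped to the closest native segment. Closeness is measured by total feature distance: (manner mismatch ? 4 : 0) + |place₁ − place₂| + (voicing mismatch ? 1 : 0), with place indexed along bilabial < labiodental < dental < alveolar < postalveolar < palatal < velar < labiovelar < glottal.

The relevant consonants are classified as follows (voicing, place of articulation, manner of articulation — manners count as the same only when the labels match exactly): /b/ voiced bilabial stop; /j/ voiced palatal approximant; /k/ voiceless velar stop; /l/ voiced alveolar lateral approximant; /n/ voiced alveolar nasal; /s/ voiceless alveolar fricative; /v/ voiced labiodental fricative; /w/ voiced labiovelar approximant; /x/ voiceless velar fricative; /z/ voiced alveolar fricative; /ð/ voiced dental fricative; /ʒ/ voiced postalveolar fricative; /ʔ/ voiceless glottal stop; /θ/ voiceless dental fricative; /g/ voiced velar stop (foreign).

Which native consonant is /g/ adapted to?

/k/ is closest: same manner (stop), place distance 0 (velar→velar), voicing differs (+1); total 1. Next closest is /ʔ/ at distance 3.

k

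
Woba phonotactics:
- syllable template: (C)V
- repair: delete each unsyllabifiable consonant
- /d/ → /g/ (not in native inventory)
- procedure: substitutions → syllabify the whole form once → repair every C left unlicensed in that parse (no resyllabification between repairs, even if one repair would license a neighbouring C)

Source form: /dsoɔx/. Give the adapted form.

Substitution: /d/ → /g/, giving /gsoɔx/.
Under (C)V, the unsyllabifiable consonants are /g/, /x/ (no codas are permitted; onsets are limited to one consonant).
Deleting the stranded consonants removes /g/, /x/.

soɔ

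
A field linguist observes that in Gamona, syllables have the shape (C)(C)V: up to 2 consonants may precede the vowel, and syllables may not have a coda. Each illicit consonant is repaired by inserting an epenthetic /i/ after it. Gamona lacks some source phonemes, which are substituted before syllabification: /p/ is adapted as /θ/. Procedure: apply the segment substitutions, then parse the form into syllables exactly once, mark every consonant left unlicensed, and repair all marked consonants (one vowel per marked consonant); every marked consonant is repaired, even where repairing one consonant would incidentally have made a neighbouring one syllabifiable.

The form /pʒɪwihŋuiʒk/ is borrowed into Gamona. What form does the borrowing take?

Substitution: /p/ → /θ/, giving /θʒɪwihŋuiʒk/.
Syllabifying with onset maximization leaves /ʒ/, /k/ stranded (no codas are permitted; onsets may contain at most 2 consonants).
Each unlicensed consonant becomes the onset of a new syllable: /ʒ/ → /ʒi/, /k/ → /ki/.

θʒɪwihŋuiʒiki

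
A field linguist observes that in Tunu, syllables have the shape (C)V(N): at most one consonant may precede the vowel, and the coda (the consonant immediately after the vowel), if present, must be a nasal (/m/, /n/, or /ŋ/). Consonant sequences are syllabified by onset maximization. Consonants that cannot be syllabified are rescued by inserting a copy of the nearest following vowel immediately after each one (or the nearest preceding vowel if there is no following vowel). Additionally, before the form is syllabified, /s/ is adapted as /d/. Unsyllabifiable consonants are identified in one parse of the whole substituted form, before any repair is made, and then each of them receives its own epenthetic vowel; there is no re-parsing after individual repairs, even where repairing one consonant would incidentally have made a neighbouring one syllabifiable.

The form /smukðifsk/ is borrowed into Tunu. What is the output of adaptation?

Substitution: /s/ → /d/, giving /dmukðifdk/.
Under (C)V(N), the unsyllabifiable consonants are /d/, /k/, /f/, /d/, /k/ (only a nasal (/m/, /n/, or /ŋ/) is licensed in coda position; onsets are limited to one consonant).
Each unlicensed consonant becomes the onset of a new syllable: /d/ → /du/, /k/ → /ki/, /f/ → /fi/, /d/ → /di/, /k/ → /ki/.

dumukiðifidiki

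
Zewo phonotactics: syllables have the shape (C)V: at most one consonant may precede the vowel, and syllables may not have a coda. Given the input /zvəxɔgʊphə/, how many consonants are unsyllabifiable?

Syllabifying with onset maximization leaves /z/, /p/ stranded (no codas are permitted; onsets are limited to one consonant).

2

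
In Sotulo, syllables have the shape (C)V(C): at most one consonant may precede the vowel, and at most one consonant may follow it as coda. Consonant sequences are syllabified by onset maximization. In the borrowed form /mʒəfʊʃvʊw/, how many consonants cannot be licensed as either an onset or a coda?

Under (C)V(C), the unsyllabifiable consonants are /m/ (at most one coda consonant is licensed; onsets are limited to one consonant).

1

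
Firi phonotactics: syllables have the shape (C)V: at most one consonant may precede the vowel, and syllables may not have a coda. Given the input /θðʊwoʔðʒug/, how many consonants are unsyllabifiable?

Syllabifying with onset maximization leaves /θ/, /ʔ/, /ð/, /g/ stranded (no codas are permitted; onsets are limited to one consonant).

4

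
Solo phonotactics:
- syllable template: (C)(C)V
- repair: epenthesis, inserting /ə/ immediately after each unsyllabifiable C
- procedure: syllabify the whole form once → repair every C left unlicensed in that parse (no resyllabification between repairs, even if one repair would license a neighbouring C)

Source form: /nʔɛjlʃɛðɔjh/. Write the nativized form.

nʔɛjəlʃɛðɔjəhə

Under (C)(C)V, the unsyllabifiable consonants are /j/, /j/, /h/ (no codas are permitted; onsets may contain at most 2 consonants).
Each unlicensed consonant becomes the onset of a new syllable: /j/ → /jə/, /j/ → /jə/, /h/ → /hə/.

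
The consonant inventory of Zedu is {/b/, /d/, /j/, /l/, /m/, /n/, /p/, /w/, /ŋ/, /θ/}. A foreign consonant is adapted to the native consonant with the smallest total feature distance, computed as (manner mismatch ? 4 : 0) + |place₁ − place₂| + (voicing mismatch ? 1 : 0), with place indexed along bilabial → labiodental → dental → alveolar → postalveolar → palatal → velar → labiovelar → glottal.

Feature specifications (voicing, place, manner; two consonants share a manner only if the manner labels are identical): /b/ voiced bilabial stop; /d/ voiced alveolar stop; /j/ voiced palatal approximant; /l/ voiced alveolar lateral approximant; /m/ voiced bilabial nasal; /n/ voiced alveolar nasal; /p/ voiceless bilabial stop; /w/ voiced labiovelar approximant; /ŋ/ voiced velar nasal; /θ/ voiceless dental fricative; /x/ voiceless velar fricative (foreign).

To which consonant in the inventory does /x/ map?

θ

/θ/ is closest: same manner (fricative), place distance 4 (velar→dental), same voicing; total 4. Next closest is /ŋ/ at distance 5.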